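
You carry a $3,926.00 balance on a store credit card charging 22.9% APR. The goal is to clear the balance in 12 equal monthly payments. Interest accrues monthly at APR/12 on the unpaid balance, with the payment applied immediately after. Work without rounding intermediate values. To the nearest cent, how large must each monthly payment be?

$369.15

Monthly rate r = 22.9%/12 = 1.90833% = 0.0190833.
Level-payment amortization: P = B₀·r / (1 − (1+r)^(−n)) = 3926.00·0.0190833 / (1 − 1.01908^(−12)).
Denominator 1 − (1+r)^(−12) = 0.202953585.
P = 74.9212 / 0.202953585 ≈ 369.15.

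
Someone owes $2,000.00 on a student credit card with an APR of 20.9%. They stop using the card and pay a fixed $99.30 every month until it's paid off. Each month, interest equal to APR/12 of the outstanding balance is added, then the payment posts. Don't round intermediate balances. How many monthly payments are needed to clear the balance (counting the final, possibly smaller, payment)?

26 months

Monthly rate r = 20.9%/12 = 1.74167% = 0.0174167.
Recurrence: B ← B·(1+r) − $99.30.
Month 1: interest $34.83; balance after payment $1,935.53.
Month 2: interest $33.71; balance after payment $1,869.94.
Closed form: n = −ln(1 − rB₀/P)/ln(1+r) = −ln(0.64921)/ln(1.01742) ≈ 25.019, so the balance reaches zero during payment 26.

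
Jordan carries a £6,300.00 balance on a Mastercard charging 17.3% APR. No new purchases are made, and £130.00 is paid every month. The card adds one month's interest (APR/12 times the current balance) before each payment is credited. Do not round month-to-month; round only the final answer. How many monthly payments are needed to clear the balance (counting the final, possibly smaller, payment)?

Monthly rate r = 17.3%/12 = 1.44167% = 0.0144167.
Recurrence: B ← B·(1+r) − £130.00.
Month 1: interest £90.83; balance after payment £6,260.82.
Month 2: interest £90.26; balance after payment £6,221.09.
Closed form: n = −ln(1 − rB₀/P)/ln(1+r) = −ln(0.30135)/ln(1.01442) ≈ 83.800, so the balance reaches zero during payment 84.

84 payments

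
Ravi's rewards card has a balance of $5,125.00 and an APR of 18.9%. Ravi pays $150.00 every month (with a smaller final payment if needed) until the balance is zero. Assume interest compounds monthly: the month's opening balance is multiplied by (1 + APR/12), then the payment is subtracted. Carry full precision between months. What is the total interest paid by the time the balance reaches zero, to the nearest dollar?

$2,290

Monthly rate r = 18.9%/12 = 1.575% = 0.01575.
Payoff takes n = ⌈−ln(1 − rB₀/P)/ln(1+r)⌉ = ⌈49.430⌉ = 50 payments; the last is $64.84.
Total paid = 49·$150.00 + $64.84 = $7,414.84.
Total interest = total paid − principal = $7,414.84 − $5,125.00 = $2,289.84.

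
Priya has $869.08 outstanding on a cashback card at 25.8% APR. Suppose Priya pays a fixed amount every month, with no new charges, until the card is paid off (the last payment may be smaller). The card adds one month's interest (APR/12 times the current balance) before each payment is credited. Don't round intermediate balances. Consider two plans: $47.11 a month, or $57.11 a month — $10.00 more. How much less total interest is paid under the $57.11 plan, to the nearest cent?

Monthly rate r = 25.8%/12 = 2.15% = 0.0215.
At $47.11/mo: n = ⌈−ln(1 − rB₀/P)/ln(1+r)⌉ = 24 payments (last $35.45); total interest = total paid − $869.08 = $249.90.
At $57.11/mo: 19 payments (last $36.06); total interest $194.96.
Interest saved = $249.90 − $194.96 = $54.94.

$54.94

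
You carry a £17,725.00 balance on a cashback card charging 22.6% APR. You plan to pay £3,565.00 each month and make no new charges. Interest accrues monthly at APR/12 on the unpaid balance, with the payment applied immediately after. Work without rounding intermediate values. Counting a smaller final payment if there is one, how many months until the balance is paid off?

6 payments

Monthly rate r = 22.6%/12 = 1.88333% = 0.0188333.
Recurrence: B ← B·(1+r) − £3,565.00.
Month 1: interest £333.82; balance after payment £14,493.82.
Month 2: interest £272.97; balance after payment £11,201.79.
Month 3: interest £210.97; balance after payment £7,847.75.
Month 4: interest £147.80; balance after payment £4,430.55.
Month 5: interest £83.44; balance after payment £949.00.
Month 6: interest £17.87; balance after payment £0.00.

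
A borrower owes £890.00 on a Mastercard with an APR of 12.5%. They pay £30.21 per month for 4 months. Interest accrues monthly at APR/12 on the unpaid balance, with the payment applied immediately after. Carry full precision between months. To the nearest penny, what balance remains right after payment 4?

£804.93

Monthly rate r = 12.5%/12 = 1.04167% = 0.0104167.
Each month: B ← B·(1+r) − £30.21.
Month 1: interest £9.27; balance after payment £869.06.
Month 2: interest £9.05; balance after payment £847.90.
Month 3: interest £8.83; balance after payment £826.53.
Month 4: interest £8.61; balance after payment £804.93.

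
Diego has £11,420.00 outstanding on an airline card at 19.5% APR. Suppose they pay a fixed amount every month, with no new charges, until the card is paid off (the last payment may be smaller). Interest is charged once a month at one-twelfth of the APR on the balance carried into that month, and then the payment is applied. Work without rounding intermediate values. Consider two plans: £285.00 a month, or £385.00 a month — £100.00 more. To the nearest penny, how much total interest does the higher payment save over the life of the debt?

Monthly rate r = 19.5%/12 = 1.625% = 0.01625.
At £285.00/mo: n = ⌈−ln(1 − rB₀/P)/ln(1+r)⌉ = 66 payments (last £94.67); total interest = total paid − £11,420.00 = £7,199.67.
At £385.00/mo: 41 payments (last £311.69); total interest £4,291.69.
Interest saved = £7,199.67 − £4,291.69 = £2,907.98.

£2,907.98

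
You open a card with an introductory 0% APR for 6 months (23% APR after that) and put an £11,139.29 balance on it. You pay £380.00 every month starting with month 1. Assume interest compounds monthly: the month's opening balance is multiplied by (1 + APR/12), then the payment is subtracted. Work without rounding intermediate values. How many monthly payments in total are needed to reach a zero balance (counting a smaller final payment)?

Promo months 1–6 at r₀ = 0%/12 = 0; months 7+ at r₁ = 23%/12 = 0.0191667.
After month 6 (no interest yet): B = £11,139.29 − 6·£380.00 = £8,859.29.
Then at r₁ with £380.00/mo: n₂ = −ln(1 − r₁·B/P)/ln(1+r₁) ≈ 31.19 → 32 more payments.

38 payments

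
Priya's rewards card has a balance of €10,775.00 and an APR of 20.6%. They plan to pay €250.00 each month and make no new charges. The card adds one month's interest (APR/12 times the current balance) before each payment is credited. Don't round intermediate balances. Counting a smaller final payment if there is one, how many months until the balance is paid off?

Monthly rate r = 20.6%/12 = 1.71667% = 0.0171667.
Recurrence: B ← B·(1+r) − €250.00.
Month 1: interest €184.97; balance after payment €10,709.97.
Month 2: interest €183.85; balance after payment €10,643.83.
Closed form: n = −ln(1 − rB₀/P)/ln(1+r) = −ln(0.26012)/ln(1.01717) ≈ 79.116, so the balance reaches zero during payment 80.

80 months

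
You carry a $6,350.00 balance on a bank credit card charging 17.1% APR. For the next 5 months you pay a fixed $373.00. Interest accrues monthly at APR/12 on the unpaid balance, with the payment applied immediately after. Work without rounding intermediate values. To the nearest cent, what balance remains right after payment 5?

Monthly rate r = 17.1%/12 = 1.425% = 0.01425.
Each month: B ← B·(1+r) − $373.00.
Month 1: interest $90.49; balance after payment $6,067.49.
Month 2: interest $86.46; balance after payment $5,780.95.
Month 3: interest $82.38; balance after payment $5,490.33.
Month 4: interest $78.24; balance after payment $5,195.56.
Month 5: interest $74.04; balance after payment $4,896.60.

$4,896.60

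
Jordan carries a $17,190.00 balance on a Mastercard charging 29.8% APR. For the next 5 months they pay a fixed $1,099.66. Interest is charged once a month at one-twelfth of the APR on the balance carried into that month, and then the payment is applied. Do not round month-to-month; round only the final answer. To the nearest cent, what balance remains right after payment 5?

$13,654.85

Monthly rate r = 29.8%/12 = 2.48333% = 0.0248333.
Each month: B ← B·(1+r) − $1,099.66.
Month 1: interest $426.88; balance after payment $16,517.22.
Month 2: interest $410.18; balance after payment $15,827.74.
Month 3: interest $393.06; balance after payment $15,121.14.
Month 4: interest $375.51; balance after payment $14,396.99.
Month 5: interest $357.53; balance after payment $13,654.85.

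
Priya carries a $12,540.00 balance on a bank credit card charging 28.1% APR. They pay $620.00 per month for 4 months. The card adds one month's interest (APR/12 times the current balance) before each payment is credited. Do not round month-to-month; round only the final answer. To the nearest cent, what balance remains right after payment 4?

$11,188.01

Monthly rate r = 28.1%/12 = 2.34167% = 0.0234167.
Each month: B ← B·(1+r) − $620.00.
Month 1: interest $293.65; balance after payment $12,213.65.
Month 2: interest $286.00; balance after payment $11,879.65.
Month 3: interest $278.18; balance after payment $11,537.83.
Month 4: interest $270.18; balance after payment $11,188.01.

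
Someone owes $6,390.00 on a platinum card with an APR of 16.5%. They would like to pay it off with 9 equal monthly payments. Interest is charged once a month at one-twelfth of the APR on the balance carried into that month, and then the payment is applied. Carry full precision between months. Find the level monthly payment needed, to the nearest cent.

$759.70

Monthly rate r = 16.5%/12 = 1.375% = 0.01375.
Level-payment amortization: P = B₀·r / (1 − (1+r)^(−n)) = 6390.00·0.01375 / (1 − 1.01375^(−9)).
Denominator 1 − (1+r)^(−9) = 0.115654042.
P = 87.8625 / 0.115654042 ≈ 759.70.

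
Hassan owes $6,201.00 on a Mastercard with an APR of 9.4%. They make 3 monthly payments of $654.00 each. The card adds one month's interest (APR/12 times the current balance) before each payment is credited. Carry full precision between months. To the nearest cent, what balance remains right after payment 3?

$4,370.46

Monthly rate r = 9.4%/12 = 0.783333% = 0.00783333.
Each month: B ← B·(1+r) − $654.00.
Month 1: interest $48.57; balance after payment $5,595.57.
Month 2: interest $43.83; balance after payment $4,985.41.
Month 3: interest $39.05; balance after payment $4,370.46.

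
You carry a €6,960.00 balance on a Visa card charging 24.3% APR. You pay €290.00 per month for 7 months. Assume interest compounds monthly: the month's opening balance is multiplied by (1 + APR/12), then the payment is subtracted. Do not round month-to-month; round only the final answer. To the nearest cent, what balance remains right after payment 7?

Monthly rate r = 24.3%/12 = 2.025% = 0.02025.
Each month: B ← B·(1+r) − €290.00.
Month 1: interest €140.94; balance after payment €6,810.94.
Month 2: interest €137.92; balance after payment €6,658.86.
Month 3: interest €134.84; balance after payment €6,503.70.
Month 4: interest €131.70; balance after payment €6,345.40.
Month 5: interest €128.49; balance after payment €6,183.90.
Month 6: interest €125.22; balance after payment €6,019.12.
Month 7: interest €121.89; balance after payment €5,851.01.

€5,851.01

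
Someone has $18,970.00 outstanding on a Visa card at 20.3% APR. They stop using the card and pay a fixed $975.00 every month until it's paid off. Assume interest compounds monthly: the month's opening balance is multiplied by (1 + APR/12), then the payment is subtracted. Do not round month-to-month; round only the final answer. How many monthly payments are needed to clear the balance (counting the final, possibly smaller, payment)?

Monthly rate r = 20.3%/12 = 1.69167% = 0.0169167.
Recurrence: B ← B·(1+r) − $975.00.
Month 1: interest $320.91; balance after payment $18,315.91.
Month 2: interest $309.84; balance after payment $17,650.75.
Closed form: n = −ln(1 − rB₀/P)/ln(1+r) = −ln(0.67086)/ln(1.01692) ≈ 23.797, so the balance reaches zero during payment 24.

24 months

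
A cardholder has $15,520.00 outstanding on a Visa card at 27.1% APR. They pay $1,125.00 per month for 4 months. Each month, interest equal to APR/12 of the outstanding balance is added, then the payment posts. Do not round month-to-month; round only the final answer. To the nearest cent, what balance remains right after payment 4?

$12,315.44

Monthly rate r = 27.1%/12 = 2.25833% = 0.0225833.
Each month: B ← B·(1+r) − $1,125.00.
Month 1: interest $350.49; balance after payment $14,745.49.
Month 2: interest $333.00; balance after payment $13,953.50.
Month 3: interest $315.12; balance after payment $13,143.61.
Month 4: interest $296.83; balance after payment $12,315.44.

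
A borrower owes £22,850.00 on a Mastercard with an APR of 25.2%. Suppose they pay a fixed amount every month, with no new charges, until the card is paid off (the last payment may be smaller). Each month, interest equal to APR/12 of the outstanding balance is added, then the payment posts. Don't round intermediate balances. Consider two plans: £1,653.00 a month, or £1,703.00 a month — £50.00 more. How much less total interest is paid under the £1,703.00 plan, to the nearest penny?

Monthly rate r = 25.2%/12 = 2.1% = 0.021.
At £1,653.00/mo: n = ⌈−ln(1 − rB₀/P)/ln(1+r)⌉ = 17 payments (last £829.80); total interest = total paid − £22,850.00 = £4,427.80.
At £1,703.00/mo: 16 payments (last £1,576.50); total interest £4,271.50.
Interest saved = £4,427.80 − £4,271.50 = £156.30.

£156.30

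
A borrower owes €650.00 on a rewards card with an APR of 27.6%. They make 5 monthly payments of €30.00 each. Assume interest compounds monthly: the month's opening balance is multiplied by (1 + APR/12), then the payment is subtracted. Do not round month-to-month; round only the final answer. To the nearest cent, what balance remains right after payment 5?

Monthly rate r = 27.6%/12 = 2.3% = 0.023.
Each month: B ← B·(1+r) − €30.00.
Month 1: interest €14.95; balance after payment €634.95.
Month 2: interest €14.60; balance after payment €619.55.
Month 3: interest €14.25; balance after payment €603.80.
Month 4: interest €13.89; balance after payment €587.69.
Month 5: interest €13.52; balance after payment €571.21.

€571.21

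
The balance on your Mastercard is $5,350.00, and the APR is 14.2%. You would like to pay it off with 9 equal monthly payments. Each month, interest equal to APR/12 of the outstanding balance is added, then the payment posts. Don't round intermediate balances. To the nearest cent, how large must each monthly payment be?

Monthly rate r = 14.2%/12 = 1.18333% = 0.0118333.
Level-payment amortization: P = B₀·r / (1 − (1+r)^(−n)) = 5350.00·0.0118333 / (1 − 1.01183^(−9)).
Denominator 1 − (1+r)^(−9) = 0.100462739.
P = 63.3083 / 0.100462739 ≈ 630.17.

$630.17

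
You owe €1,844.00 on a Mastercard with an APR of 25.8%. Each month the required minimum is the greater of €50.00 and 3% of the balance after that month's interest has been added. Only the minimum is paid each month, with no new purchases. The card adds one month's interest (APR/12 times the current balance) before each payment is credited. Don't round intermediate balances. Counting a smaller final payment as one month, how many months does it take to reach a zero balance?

71 months

Monthly rate r = 25.8%/12 = 2.15% = 0.0215.
While 3% of the post-interest balance exceeds €50.00, each month B ← (B·(1+r))·(1 − 0.03), i.e. B shrinks by the factor (1+r)·0.97 = 0.99086.
This holds for months 1–14. Entering month 15 the balance is €1,621.45; 3% of the post-interest balance is now below €50.00, so the flat €50.00 minimum applies from here.
From month 15 a fixed €50.00 at rate r clears €1,621.45 in 57 more payments. Total: 14 + 57 = 71 months.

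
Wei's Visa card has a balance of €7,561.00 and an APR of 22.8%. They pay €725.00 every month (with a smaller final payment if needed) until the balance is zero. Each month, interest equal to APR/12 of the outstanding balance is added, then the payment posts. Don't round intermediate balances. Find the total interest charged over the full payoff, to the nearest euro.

€947

Monthly rate r = 22.8%/12 = 1.9% = 0.019.
Payoff takes n = ⌈−ln(1 − rB₀/P)/ln(1+r)⌉ = ⌈11.733⌉ = 12 payments; the last is €532.70.
Total paid = 11·€725.00 + €532.70 = €8,507.70.
Total interest = total paid − principal = €8,507.70 − €7,561.00 = €946.70.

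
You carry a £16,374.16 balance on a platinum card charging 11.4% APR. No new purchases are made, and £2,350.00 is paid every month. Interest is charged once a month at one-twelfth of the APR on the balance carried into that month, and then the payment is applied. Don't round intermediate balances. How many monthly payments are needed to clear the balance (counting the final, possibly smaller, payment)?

8 months

Monthly rate r = 11.4%/12 = 0.95% = 0.0095.
Recurrence: B ← B·(1+r) − £2,350.00.
Month 1: interest £155.55; balance after payment £14,179.71.
Month 2: interest £134.71; balance after payment £11,964.42.
Closed form: n = −ln(1 − rB₀/P)/ln(1+r) = −ln(0.93381)/ln(1.0095) ≈ 7.243, so the balance reaches zero during payment 8.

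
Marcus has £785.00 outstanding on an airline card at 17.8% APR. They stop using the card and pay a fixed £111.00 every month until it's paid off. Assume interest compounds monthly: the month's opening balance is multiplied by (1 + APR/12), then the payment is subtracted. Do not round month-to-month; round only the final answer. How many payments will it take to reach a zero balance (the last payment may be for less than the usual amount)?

8 payments

Monthly rate r = 17.8%/12 = 1.48333% = 0.0148333.
Recurrence: B ← B·(1+r) − £111.00.
Month 1: interest £11.64; balance after payment £685.64.
Month 2: interest £10.17; balance after payment £584.81.
Closed form: n = −ln(1 − rB₀/P)/ln(1+r) = −ln(0.8951)/ln(1.01483) ≈ 7.526, so the balance reaches zero during payment 8.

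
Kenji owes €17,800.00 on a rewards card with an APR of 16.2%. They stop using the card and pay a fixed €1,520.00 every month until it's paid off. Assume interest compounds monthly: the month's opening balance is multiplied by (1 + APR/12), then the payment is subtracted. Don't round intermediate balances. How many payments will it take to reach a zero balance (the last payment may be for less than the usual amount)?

Monthly rate r = 16.2%/12 = 1.35% = 0.0135.
Recurrence: B ← B·(1+r) − €1,520.00.
Month 1: interest €240.30; balance after payment €16,520.30.
Month 2: interest €223.02; balance after payment €15,223.32.
Closed form: n = −ln(1 − rB₀/P)/ln(1+r) = −ln(0.84191)/ln(1.0135) ≈ 12.833, so the balance reaches zero during payment 13.

13 months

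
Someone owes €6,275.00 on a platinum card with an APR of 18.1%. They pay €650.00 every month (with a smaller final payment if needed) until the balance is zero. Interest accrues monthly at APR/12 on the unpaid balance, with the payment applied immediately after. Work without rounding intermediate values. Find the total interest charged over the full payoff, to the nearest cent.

€558.93

Monthly rate r = 18.1%/12 = 1.50833% = 0.0150833.
Payoff takes n = ⌈−ln(1 − rB₀/P)/ln(1+r)⌉ = ⌈10.512⌉ = 11 payments; the last is €333.93.
Total paid = 10·€650.00 + €333.93 = €6,833.93.
Total interest = total paid − principal = €6,833.93 − €6,275.00 = €558.93.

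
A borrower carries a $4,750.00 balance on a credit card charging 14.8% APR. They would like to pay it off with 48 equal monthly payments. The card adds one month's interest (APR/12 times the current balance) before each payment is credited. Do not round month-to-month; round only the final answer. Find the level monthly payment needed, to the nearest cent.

$131.71

Monthly rate r = 14.8%/12 = 1.23333% = 0.0123333.
Level-payment amortization: P = B₀·r / (1 − (1+r)^(−n)) = 4750.00·0.0123333 / (1 − 1.01233^(−48)).
Denominator 1 − (1+r)^(−48) = 0.444773464.
P = 58.5833 / 0.444773464 ≈ 131.71.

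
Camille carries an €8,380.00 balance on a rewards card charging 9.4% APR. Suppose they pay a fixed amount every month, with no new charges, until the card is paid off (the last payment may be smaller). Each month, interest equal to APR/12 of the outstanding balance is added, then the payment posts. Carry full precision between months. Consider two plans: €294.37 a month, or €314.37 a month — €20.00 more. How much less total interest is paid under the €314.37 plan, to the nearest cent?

€82.50

Monthly rate r = 9.4%/12 = 0.783333% = 0.00783333.
At €294.37/mo: n = ⌈−ln(1 − rB₀/P)/ln(1+r)⌉ = 33 payments (last €99.09); total interest = total paid − €8,380.00 = €1,138.93.
At €314.37/mo: 31 payments (last €5.33); total interest €1,056.43.
Interest saved = €1,138.93 − €1,056.43 = €82.50.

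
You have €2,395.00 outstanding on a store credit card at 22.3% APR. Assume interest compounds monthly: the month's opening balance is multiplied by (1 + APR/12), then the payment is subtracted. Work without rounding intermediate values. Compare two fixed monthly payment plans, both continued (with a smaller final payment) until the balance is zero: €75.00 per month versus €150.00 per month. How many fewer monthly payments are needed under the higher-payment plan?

Monthly rate r = 22.3%/12 = 1.85833% = 0.0185833.
At €75.00/mo: n = ⌈−ln(1 − rB₀/P)/ln(1+r)⌉ = 49 payments (last €65.98); total interest = total paid − €2,395.00 = €1,270.98.
At €150.00/mo: 20 payments (last €17.65); total interest €472.65.
Payments saved = 49 − 20 = 29.

29 fewer payments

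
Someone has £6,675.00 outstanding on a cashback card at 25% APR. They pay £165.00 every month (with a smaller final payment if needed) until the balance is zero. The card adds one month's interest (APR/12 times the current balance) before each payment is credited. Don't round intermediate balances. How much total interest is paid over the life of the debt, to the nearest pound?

£8,131

Monthly rate r = 25%/12 = 2.08333% = 0.0208333.
Payoff takes n = ⌈−ln(1 − rB₀/P)/ln(1+r)⌉ = ⌈89.734⌉ = 90 payments; the last is £121.48.
Total paid = 89·£165.00 + £121.48 = £14,806.48.
Total interest = total paid − principal = £14,806.48 − £6,675.00 = £8,131.48.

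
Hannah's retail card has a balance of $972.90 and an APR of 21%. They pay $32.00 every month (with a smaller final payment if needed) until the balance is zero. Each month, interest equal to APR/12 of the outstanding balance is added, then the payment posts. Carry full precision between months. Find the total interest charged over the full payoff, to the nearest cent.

$427.89

Monthly rate r = 21%/12 = 1.75% = 0.0175.
Payoff takes n = ⌈−ln(1 − rB₀/P)/ln(1+r)⌉ = ⌈43.773⌉ = 44 payments; the last is $24.79.
Total paid = 43·$32.00 + $24.79 = $1,400.79.
Total interest = total paid − principal = $1,400.79 − $972.90 = $427.89.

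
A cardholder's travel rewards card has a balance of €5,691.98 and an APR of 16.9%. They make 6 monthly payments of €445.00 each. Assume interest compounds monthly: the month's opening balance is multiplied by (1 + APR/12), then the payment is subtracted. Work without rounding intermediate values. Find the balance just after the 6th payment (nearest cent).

€3,424.42

Monthly rate r = 16.9%/12 = 1.40833% = 0.0140833.
Each month: B ← B·(1+r) − €445.00.
Month 1: interest €80.16; balance after payment €5,327.14.
Month 2: interest €75.02; balance after payment €4,957.17.
Month 3: interest €69.81; balance after payment €4,581.98.
Month 4: interest €64.53; balance after payment €4,201.51.
Month 5: interest €59.17; balance after payment €3,815.68.
Month 6: interest €53.74; balance after payment €3,424.42.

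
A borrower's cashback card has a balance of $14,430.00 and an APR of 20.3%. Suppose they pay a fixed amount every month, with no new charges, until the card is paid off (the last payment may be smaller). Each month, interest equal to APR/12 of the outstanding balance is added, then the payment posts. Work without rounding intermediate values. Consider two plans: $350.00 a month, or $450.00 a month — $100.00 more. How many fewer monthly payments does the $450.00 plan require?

25 fewer payments

Monthly rate r = 20.3%/12 = 1.69167% = 0.0169167.
At $350.00/mo: n = ⌈−ln(1 − rB₀/P)/ln(1+r)⌉ = 72 payments (last $93.87); total interest = total paid − $14,430.00 = $10,513.87.
At $450.00/mo: 47 payments (last $275.47); total interest $6,545.47.
Payments saved = 72 − 47 = 25.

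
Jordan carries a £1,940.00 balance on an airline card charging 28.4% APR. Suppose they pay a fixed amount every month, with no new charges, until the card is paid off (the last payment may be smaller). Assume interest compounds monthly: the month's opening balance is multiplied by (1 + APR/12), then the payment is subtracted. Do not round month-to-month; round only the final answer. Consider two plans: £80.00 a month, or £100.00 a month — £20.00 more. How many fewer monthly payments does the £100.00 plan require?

10 fewer payments

Monthly rate r = 28.4%/12 = 2.36667% = 0.0236667.
At £80.00/mo: n = ⌈−ln(1 − rB₀/P)/ln(1+r)⌉ = 37 payments (last £38.01); total interest = total paid − £1,940.00 = £978.01.
At £100.00/mo: 27 payments (last £27.67); total interest £687.67.
Payments saved = 37 − 27 = 10.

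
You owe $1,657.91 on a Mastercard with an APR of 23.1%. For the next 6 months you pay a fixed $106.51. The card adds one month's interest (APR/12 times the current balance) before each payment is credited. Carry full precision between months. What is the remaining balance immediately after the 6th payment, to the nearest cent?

$1,188.24

Monthly rate r = 23.1%/12 = 1.925% = 0.01925.
Each month: B ← B·(1+r) − $106.51.
Month 1: interest $31.91; balance after payment $1,583.31.
Month 2: interest $30.48; balance after payment $1,507.28.
Month 3: interest $29.02; balance after payment $1,429.79.
Month 4: interest $27.52; balance after payment $1,350.80.
Month 5: interest $26.00; balance after payment $1,270.30.
Month 6: interest $24.45; balance after payment $1,188.24.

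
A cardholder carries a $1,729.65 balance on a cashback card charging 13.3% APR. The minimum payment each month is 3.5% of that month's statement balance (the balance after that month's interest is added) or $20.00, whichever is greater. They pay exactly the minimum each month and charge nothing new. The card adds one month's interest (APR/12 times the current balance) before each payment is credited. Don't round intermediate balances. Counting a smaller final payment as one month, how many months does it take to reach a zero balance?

80 months

Monthly rate r = 13.3%/12 = 1.10833% = 0.0110833.
While 3.5% of the post-interest balance exceeds $20.00, each month B ← (B·(1+r))·(1 − 0.035), i.e. B shrinks by the factor (1+r)·0.965 = 0.9757.
This holds for months 1–46. Entering month 47 the balance is $557.72; 3.5% of the post-interest balance is now below $20.00, so the flat $20.00 minimum applies from here.
From month 47 a fixed $20.00 at rate r clears $557.72 in 34 more payments. Total: 46 + 34 = 80 months.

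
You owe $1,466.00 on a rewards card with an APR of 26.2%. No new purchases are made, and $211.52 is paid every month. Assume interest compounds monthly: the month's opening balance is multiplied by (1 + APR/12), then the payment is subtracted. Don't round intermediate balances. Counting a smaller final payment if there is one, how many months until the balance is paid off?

8 months

Monthly rate r = 26.2%/12 = 2.18333% = 0.0218333.
Recurrence: B ← B·(1+r) − $211.52.
Month 1: interest $32.01; balance after payment $1,286.49.
Month 2: interest $28.09; balance after payment $1,103.06.
Closed form: n = −ln(1 − rB₀/P)/ln(1+r) = −ln(0.84868)/ln(1.02183) ≈ 7.597, so the balance reaches zero during payment 8.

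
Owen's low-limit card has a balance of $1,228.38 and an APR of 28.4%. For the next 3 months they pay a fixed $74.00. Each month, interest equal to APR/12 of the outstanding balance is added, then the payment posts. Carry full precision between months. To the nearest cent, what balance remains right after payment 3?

Monthly rate r = 28.4%/12 = 2.36667% = 0.0236667.
Each month: B ← B·(1+r) − $74.00.
Month 1: interest $29.07; balance after payment $1,183.45.
Month 2: interest $28.01; balance after payment $1,137.46.
Month 3: interest $26.92; balance after payment $1,090.38.

$1,090.38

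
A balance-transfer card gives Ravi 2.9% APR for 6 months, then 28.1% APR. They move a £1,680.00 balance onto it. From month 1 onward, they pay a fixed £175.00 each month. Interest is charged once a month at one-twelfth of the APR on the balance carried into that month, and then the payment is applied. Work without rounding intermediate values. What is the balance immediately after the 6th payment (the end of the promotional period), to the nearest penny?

Promo months 1–6 at r₀ = 2.9%/12 = 0.00241667; months 7+ at r₁ = 28.1%/12 = 0.0234167.
After month 6: iterate B ← B·(1+r₀) − £175.00 for 6 months → £648.14.

£648.14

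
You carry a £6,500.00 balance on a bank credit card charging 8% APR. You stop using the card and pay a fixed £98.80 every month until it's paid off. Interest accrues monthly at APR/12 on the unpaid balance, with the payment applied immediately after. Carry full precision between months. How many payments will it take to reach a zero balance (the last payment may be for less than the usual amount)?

87 payments

Monthly rate r = 8%/12 = 0.666667% = 0.00666667.
Recurrence: B ← B·(1+r) − £98.80.
Month 1: interest £43.33; balance after payment £6,444.53.
Month 2: interest £42.96; balance after payment £6,388.70.
Closed form: n = −ln(1 − rB₀/P)/ln(1+r) = −ln(0.5614)/ln(1.00667) ≈ 86.886, so the balance reaches zero during payment 87.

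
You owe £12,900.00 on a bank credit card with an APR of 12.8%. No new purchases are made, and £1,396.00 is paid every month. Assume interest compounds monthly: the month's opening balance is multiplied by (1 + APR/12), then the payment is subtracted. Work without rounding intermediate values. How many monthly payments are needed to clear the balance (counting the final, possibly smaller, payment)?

Monthly rate r = 12.8%/12 = 1.06667% = 0.0106667.
Recurrence: B ← B·(1+r) − £1,396.00.
Month 1: interest £137.60; balance after payment £11,641.60.
Month 2: interest £124.18; balance after payment £10,369.78.
Closed form: n = −ln(1 − rB₀/P)/ln(1+r) = −ln(0.90143)/ln(1.01067) ≈ 9.780, so the balance reaches zero during payment 10.

10 payments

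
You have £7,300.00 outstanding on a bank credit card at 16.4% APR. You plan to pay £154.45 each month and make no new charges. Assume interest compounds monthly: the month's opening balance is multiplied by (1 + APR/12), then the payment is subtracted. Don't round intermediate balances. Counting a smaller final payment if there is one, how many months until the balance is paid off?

77 months

Monthly rate r = 16.4%/12 = 1.36667% = 0.0136667.
Recurrence: B ← B·(1+r) − £154.45.
Month 1: interest £99.77; balance after payment £7,245.32.
Month 2: interest £99.02; balance after payment £7,189.89.
Closed form: n = −ln(1 − rB₀/P)/ln(1+r) = −ln(0.35405)/ln(1.01367) ≈ 76.492, so the balance reaches zero during payment 77.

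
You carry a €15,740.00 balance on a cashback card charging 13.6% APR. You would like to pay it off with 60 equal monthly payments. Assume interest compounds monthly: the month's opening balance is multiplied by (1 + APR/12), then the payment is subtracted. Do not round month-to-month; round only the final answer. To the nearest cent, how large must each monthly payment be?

Monthly rate r = 13.6%/12 = 1.13333% = 0.0113333.
Level-payment amortization: P = B₀·r / (1 − (1+r)^(−n)) = 15740.00·0.0113333 / (1 − 1.01133^(−60)).
Denominator 1 − (1+r)^(−60) = 0.491441759.
P = 178.387 / 0.491441759 ≈ 362.99.

€362.99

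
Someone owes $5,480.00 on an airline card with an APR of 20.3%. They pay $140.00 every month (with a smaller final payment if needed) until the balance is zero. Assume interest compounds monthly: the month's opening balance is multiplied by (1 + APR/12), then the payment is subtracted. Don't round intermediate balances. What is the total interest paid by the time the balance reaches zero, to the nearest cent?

Monthly rate r = 20.3%/12 = 1.69167% = 0.0169167.
Payoff takes n = ⌈−ln(1 − rB₀/P)/ln(1+r)⌉ = ⌈64.691⌉ = 65 payments; the last is $96.99.
Total paid = 64·$140.00 + $96.99 = $9,056.99.
Total interest = total paid − principal = $9,056.99 − $5,480.00 = $3,576.99.

$3,576.99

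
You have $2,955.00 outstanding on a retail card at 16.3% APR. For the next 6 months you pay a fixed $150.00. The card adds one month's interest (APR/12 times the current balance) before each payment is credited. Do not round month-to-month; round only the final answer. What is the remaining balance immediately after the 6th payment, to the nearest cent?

$2,273.04

Monthly rate r = 16.3%/12 = 1.35833% = 0.0135833.
Each month: B ← B·(1+r) − $150.00.
Month 1: interest $40.14; balance after payment $2,845.14.
Month 2: interest $38.65; balance after payment $2,733.79.
Month 3: interest $37.13; balance after payment $2,620.92.
Month 4: interest $35.60; balance after payment $2,506.52.
Month 5: interest $34.05; balance after payment $2,390.57.
Month 6: interest $32.47; balance after payment $2,273.04.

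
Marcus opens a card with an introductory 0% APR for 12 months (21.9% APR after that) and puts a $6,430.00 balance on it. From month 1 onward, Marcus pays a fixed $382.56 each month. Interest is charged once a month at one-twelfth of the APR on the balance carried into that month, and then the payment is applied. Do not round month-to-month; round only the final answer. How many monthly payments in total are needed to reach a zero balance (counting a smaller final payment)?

Promo months 1–12 at r₀ = 0%/12 = 0; months 13+ at r₁ = 21.9%/12 = 0.01825.
After month 12 (no interest yet): B = $6,430.00 − 12·$382.56 = $1,839.28.
Then at r₁ with $382.56/mo: n₂ = −ln(1 − r₁·B/P)/ln(1+r₁) ≈ 5.08 → 6 more payments.

18 months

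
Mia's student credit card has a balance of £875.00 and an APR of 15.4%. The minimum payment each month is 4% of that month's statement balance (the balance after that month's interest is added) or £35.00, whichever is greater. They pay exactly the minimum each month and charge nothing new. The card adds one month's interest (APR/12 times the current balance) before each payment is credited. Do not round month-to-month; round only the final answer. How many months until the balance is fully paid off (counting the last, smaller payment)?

Monthly rate r = 15.4%/12 = 1.28333% = 0.0128333.
While 4% of the post-interest balance exceeds £35.00, each month B ← (B·(1+r))·(1 − 0.04), i.e. B shrinks by the factor (1+r)·0.96 = 0.97232.
This holds for months 1–1. Entering month 2 the balance is £850.78; 4% of the post-interest balance is now below £35.00, so the flat £35.00 minimum applies from here.
From month 2 a fixed £35.00 at rate r clears £850.78 in 30 more payments. Total: 1 + 30 = 31 months.

31 months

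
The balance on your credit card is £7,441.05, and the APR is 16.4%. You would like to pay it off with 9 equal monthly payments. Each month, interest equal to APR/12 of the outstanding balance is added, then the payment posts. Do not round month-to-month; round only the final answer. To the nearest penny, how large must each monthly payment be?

Monthly rate r = 16.4%/12 = 1.36667% = 0.0136667.
Level-payment amortization: P = B₀·r / (1 − (1+r)^(−n)) = 7441.05·0.0136667 / (1 − 1.01367^(−9)).
Denominator 1 − (1+r)^(−9) = 0.11499951.
P = 101.694 / 0.11499951 ≈ 884.30.

£884.30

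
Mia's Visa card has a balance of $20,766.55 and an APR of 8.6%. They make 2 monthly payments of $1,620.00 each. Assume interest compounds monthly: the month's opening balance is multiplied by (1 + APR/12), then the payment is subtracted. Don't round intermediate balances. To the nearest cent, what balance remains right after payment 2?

$17,813.66

Monthly rate r = 8.6%/12 = 0.716667% = 0.00716667.
Each month: B ← B·(1+r) − $1,620.00.
Month 1: interest $148.83; balance after payment $19,295.38.
Month 2: interest $138.28; balance after payment $17,813.66.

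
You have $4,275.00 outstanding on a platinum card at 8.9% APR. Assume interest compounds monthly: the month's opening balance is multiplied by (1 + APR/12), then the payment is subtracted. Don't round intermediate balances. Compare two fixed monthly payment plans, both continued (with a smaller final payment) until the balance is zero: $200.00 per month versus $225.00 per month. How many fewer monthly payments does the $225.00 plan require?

3 fewer payments

Monthly rate r = 8.9%/12 = 0.741667% = 0.00741667.
At $200.00/mo: n = ⌈−ln(1 − rB₀/P)/ln(1+r)⌉ = 24 payments (last $71.96); total interest = total paid − $4,275.00 = $396.96.
At $225.00/mo: 21 payments (last $125.15); total interest $350.15.
Payments saved = 24 − 21 = 3.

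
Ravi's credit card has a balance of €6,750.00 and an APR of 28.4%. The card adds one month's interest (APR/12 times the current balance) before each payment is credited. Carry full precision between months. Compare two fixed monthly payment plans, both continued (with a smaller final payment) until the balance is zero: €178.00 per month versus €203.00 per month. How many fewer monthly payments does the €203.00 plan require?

31 fewer payments

Monthly rate r = 28.4%/12 = 2.36667% = 0.0236667.
At €178.00/mo: n = ⌈−ln(1 − rB₀/P)/ln(1+r)⌉ = 98 payments (last €66.66); total interest = total paid − €6,750.00 = €10,582.66.
At €203.00/mo: 67 payments (last €21.10); total interest €6,669.10.
Payments saved = 98 − 67 = 31.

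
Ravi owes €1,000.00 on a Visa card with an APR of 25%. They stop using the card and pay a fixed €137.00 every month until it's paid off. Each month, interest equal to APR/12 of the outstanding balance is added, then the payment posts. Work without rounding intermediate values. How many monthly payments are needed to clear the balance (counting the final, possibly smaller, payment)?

Monthly rate r = 25%/12 = 2.08333% = 0.0208333.
Recurrence: B ← B·(1+r) − €137.00.
Month 1: interest €20.83; balance after payment €883.83.
Month 2: interest €18.41; balance after payment €765.25.
Closed form: n = −ln(1 − rB₀/P)/ln(1+r) = −ln(0.84793)/ln(1.02083) ≈ 8.000, so the balance reaches zero during payment 9.

9 months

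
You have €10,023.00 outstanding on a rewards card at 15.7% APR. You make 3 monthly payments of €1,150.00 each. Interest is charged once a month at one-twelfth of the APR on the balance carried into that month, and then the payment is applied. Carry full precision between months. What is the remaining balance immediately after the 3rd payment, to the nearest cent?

Monthly rate r = 15.7%/12 = 1.30833% = 0.0130833.
Each month: B ← B·(1+r) − €1,150.00.
Month 1: interest €131.13; balance after payment €9,004.13.
Month 2: interest €117.80; balance after payment €7,971.94.
Month 3: interest €104.30; balance after payment €6,926.24.

€6,926.24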